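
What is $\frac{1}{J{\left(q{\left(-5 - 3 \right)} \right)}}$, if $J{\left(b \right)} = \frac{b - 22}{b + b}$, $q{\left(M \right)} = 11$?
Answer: $-2$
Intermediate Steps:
$J{\left(b \right)} = \frac{-22 + b}{2 b}$
$\frac{1}{J{\left(q{\left(-5 - 3 \right)} \right)}} = \frac{1}{\frac{1}{2} \cdot \frac{1}{11} \left(-22 + 11\right)} = \frac{1}{\frac{1}{2} \cdot \frac{1}{11} \left(-11\right)} = \frac{1}{- \frac{1}{2}} = -2$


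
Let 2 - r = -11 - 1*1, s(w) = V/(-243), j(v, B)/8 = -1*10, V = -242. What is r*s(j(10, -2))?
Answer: 3388/243 ≈ 13.942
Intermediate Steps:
j(v, B) = -80 (j(v, B) = 8*(-1*10) = 8*(-10) = -80)
s(w) = 242/243 (s(w) = -242/(-243) = -242*(-1/243) = 242/243)
r = 14 (r = 2 - (-11 - 1*1) = 2 - (-11 - 1) = 2 - 1*(-12) = 2 + 12 = 14)
r*s(j(10, -2)) = 14*(242/243) = 3388/243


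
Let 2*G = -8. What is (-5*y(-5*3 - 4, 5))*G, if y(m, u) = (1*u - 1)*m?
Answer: -1520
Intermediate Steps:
y(m, u) = m*(-1 + u) (y(m, u) = (u - 1)*m = (-1 + u)*m = m*(-1 + u))
G = -4 (G = (½)*(-8) = -4)
(-5*y(-5*3 - 4, 5))*G = -5*(-5*3 - 4)*(-1 + 5)*(-4) = -5*(-15 - 4)*4*(-4) = -(-95)*4*(-4) = -5*(-76)*(-4) = 380*(-4) = -1520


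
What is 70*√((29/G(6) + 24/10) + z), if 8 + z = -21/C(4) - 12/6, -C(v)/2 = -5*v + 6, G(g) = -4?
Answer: 14*I*√390 ≈ 276.48*I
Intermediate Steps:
C(v) = -12 + 10*v (C(v) = -2*(-5*v + 6) = -2*(6 - 5*v) = -12 + 10*v)
z = -43/4 (z = -8 + (-21/(-12 + 10*4) - 12/6) = -8 + (-21/(-12 + 40) - 12*⅙) = -8 + (-21/28 - 2) = -8 + (-21*1/28 - 2) = -8 + (-¾ - 2) = -8 - 11/4 = -43/4 ≈ -10.750)
70*√((29/G(6) + 24/10) + z) = 70*√((29/(-4) + 24/10) - 43/4) = 70*√((29*(-¼) + 24*(⅒)) - 43/4) = 70*√((-29/4 + 12/5) - 43/4) = 70*√(-97/20 - 43/4) = 70*√(-78/5) = 70*(I*√390/5) = 14*I*√390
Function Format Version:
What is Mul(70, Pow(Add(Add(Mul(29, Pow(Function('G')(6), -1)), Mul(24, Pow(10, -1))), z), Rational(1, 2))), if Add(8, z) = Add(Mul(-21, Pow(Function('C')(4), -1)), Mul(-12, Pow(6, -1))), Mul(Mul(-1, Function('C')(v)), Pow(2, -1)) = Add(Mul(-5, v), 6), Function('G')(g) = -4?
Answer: Mul(14, I, Pow(390, Rational(1, 2))) ≈ Mul(276.48, I)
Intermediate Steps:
Function('C')(v) = Add(-12, Mul(10, v)) (Function('C')(v) = Mul(-2, Add(Mul(-5, v), 6)) = Mul(-2, Add(6, Mul(-5, v))) = Add(-12, Mul(10, v)))
z = Rational(-43, 4) (z = Add(-8, Add(Mul(-21, Pow(Add(-12, Mul(10, 4)), -1)), Mul(-12, Pow(6, -1)))) = Add(-8, Add(Mul(-21, Pow(Add(-12, 40), -1)), Mul(-12, Rational(1, 6)))) = Add(-8, Add(Mul(-21, Pow(28, -1)), -2)) = Add(-8, Add(Mul(-21, Rational(1, 28)), -2)) = Add(-8, Add(Rational(-3, 4), -2)) = Add(-8, Rational(-11, 4)) = Rational(-43, 4) ≈ -10.750)
Mul(70, Pow(Add(Add(Mul(29, Pow(Function('G')(6), -1)), Mul(24, Pow(10, -1))), z), Rational(1, 2))) = Mul(70, Pow(Add(Add(Mul(29, Pow(-4, -1)), Mul(24, Pow(10, -1))), Rational(-43, 4)), Rational(1, 2))) = Mul(70, Pow(Add(Add(Mul(29, Rational(-1, 4)), Mul(24, Rational(1, 10))), Rational(-43, 4)), Rational(1, 2))) = Mul(70, Pow(Add(Add(Rational(-29, 4), Rational(12, 5)), Rational(-43, 4)), Rational(1, 2))) = Mul(70, Pow(Add(Rational(-97, 20), Rational(-43, 4)), Rational(1, 2))) = Mul(70, Pow(Rational(-78, 5), Rational(1, 2))) = Mul(70, Mul(Rational(1, 5), I, Pow(390, Rational(1, 2)))) = Mul(14, I, Pow(390, Rational(1, 2)))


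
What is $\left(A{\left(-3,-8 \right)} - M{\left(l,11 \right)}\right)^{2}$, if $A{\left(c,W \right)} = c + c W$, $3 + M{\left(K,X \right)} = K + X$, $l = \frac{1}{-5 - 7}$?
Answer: $\frac{24649}{144} \approx 171.17$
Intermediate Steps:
$l = - \frac{1}{12}$ ($l = \frac{1}{-12} = - \frac{1}{12} \approx -0.083333$)
$M{\left(K,X \right)} = -3 + K + X$ ($M{\left(K,X \right)} = -3 + \left(K + X\right) = -3 + K + X$)
$A{\left(c,W \right)} = c + W c$
$\left(A{\left(-3,-8 \right)} - M{\left(l,11 \right)}\right)^{2} = \left(- 3 \left(1 - 8\right) - \left(-3 - \frac{1}{12} + 11\right)\right)^{2} = \left(\left(-3\right) \left(-7\right) - \frac{95}{12}\right)^{2} = \left(21 - \frac{95}{12}\right)^{2} = \left(\frac{157}{12}\right)^{2} = \frac{24649}{144}$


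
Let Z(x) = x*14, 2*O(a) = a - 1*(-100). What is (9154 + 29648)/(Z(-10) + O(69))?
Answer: -25868/37 ≈ -699.13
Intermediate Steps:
O(a) = 50 + a/2 (O(a) = (a - 1*(-100))/2 = (a + 100)/2 = (100 + a)/2 = 50 + a/2)
Z(x) = 14*x
(9154 + 29648)/(Z(-10) + O(69)) = (9154 + 29648)/(14*(-10) + (50 + (1/2)*69)) = 38802/(-140 + (50 + 69/2)) = 38802/(-140 + 169/2) = 38802/(-111/2) = 38802*(-2/111) = -25868/37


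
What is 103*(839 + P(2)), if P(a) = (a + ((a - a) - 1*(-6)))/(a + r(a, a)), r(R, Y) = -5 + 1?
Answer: 86005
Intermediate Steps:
r(R, Y) = -4
P(a) = (6 + a)/(-4 + a) (P(a) = (a + ((a - a) - 1*(-6)))/(a - 4) = (a + (0 + 6))/(-4 + a) = (a + 6)/(-4 + a) = (6 + a)/(-4 + a))
103*(839 + P(2)) = 103*(839 + (6 + 2)/(-4 + 2)) = 103*(839 + 8/(-2)) = 103*(839 - ½*8) = 103*(839 - 4) = 103*835 = 86005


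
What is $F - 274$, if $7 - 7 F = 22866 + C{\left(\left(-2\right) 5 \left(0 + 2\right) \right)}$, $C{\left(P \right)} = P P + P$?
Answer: $- \frac{25157}{7} \approx -3593.9$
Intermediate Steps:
$C{\left(P \right)} = P + P^{2}$ ($C{\left(P \right)} = P^{2} + P = P + P^{2}$)
$F = - \frac{23239}{7}$ ($F = 1 - \frac{22866 + \left(-2\right) 5 \left(0 + 2\right) \left(1 + \left(-2\right) 5 \left(0 + 2\right)\right)}{7} = 1 - \frac{22866 + \left(-10\right) 2 \left(1 - 20\right)}{7} = 1 - \frac{22866 - 20 \left(1 - 20\right)}{7} = 1 - \frac{22866 - -380}{7} = 1 - \frac{22866 + 380}{7} = 1 - \frac{23246}{7} = - \frac{23239}{7} \approx -3319.9$)
$F - 274 = - \frac{23239}{7} - 274 = - \frac{25157}{7}$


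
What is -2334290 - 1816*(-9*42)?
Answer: -1647842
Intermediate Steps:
-2334290 - 1816*(-9*42) = -2334290 - 1816*(-378) = -2334290 - 1*(-686448) = -2334290 + 686448 = -1647842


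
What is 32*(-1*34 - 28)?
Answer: -1984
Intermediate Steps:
32*(-1*34 - 28) = 32*(-34 - 28) = 32*(-62) = -1984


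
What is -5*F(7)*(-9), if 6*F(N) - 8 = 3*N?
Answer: 435/2 ≈ 217.50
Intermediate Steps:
F(N) = 4/3 + N/2 (F(N) = 4/3 + (3*N)/6 = 4/3 + N/2)
-5*F(7)*(-9) = -5*(4/3 + (1/2)*7)*(-9) = -5*(4/3 + 7/2)*(-9) = -5*29/6*(-9) = -145/6*(-9) = 435/2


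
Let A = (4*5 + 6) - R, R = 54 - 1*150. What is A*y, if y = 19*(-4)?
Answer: -9272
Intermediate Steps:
R = -96 (R = 54 - 150 = -96)
y = -76
A = 122 (A = (4*5 + 6) - 1*(-96) = (20 + 6) + 96 = 26 + 96 = 122)
A*y = 122*(-76) = -9272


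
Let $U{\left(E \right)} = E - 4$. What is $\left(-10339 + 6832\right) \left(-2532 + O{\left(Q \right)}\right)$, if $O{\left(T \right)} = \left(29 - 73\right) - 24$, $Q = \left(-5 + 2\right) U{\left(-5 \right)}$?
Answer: $9118200$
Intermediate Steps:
$U{\left(E \right)} = -4 + E$ ($U{\left(E \right)} = E - 4 = -4 + E$)
$Q = 27$ ($Q = \left(-5 + 2\right) \left(-4 - 5\right) = \left(-3\right) \left(-9\right) = 27$)
$O{\left(T \right)} = -68$ ($O{\left(T \right)} = -44 - 24 = -68$)
$\left(-10339 + 6832\right) \left(-2532 + O{\left(Q \right)}\right) = \left(-10339 + 6832\right) \left(-2532 - 68\right) = \left(-3507\right) \left(-2600\right) = 9118200$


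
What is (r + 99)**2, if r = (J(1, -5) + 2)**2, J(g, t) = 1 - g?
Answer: 10609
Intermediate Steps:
r = 4 (r = ((1 - 1*1) + 2)**2 = ((1 - 1) + 2)**2 = (0 + 2)**2 = 2**2 = 4)
(r + 99)**2 = (4 + 99)**2 = 103**2 = 10609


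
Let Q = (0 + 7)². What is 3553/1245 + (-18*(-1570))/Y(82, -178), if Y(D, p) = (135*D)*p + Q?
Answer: 6965686583/2453161695 ≈ 2.8395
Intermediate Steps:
Q = 49 (Q = 7² = 49)
Y(D, p) = 49 + 135*D*p (Y(D, p) = (135*D)*p + 49 = 135*D*p + 49 = 49 + 135*D*p)
3553/1245 + (-18*(-1570))/Y(82, -178) = 3553/1245 + (-18*(-1570))/(49 + 135*82*(-178)) = 3553*(1/1245) + 28260/(49 - 1970460) = 3553/1245 + 28260/(-1970411) = 3553/1245 + 28260*(-1/1970411) = 3553/1245 - 28260/1970411 = 6965686583/2453161695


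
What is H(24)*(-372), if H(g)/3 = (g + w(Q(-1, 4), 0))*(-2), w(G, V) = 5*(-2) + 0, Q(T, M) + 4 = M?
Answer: 31248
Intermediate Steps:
Q(T, M) = -4 + M
w(G, V) = -10 (w(G, V) = -10 + 0 = -10)
H(g) = 60 - 6*g (H(g) = 3*((g - 10)*(-2)) = 3*((-10 + g)*(-2)) = 3*(20 - 2*g) = 60 - 6*g)
H(24)*(-372) = (60 - 6*24)*(-372) = (60 - 144)*(-372) = -84*(-372) = 31248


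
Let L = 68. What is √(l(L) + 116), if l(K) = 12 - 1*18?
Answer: √110 ≈ 10.488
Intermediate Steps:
l(K) = -6 (l(K) = 12 - 18 = -6)
√(l(L) + 116) = √(-6 + 116) = √110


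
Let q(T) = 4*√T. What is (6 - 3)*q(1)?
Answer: 12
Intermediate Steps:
(6 - 3)*q(1) = (6 - 3)*(4*√1) = 3*(4*1) = 3*4 = 12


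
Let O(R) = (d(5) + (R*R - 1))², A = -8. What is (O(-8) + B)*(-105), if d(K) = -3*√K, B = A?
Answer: -420630 + 39690*√5 ≈ -3.3188e+5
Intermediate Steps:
B = -8
O(R) = (-1 + R² - 3*√5)² (O(R) = (-3*√5 + (R*R - 1))² = (-3*√5 + (R² - 1))² = (-3*√5 + (-1 + R²))² = (-1 + R² - 3*√5)²)
(O(-8) + B)*(-105) = ((1 - 1*(-8)² + 3*√5)² - 8)*(-105) = ((1 - 1*64 + 3*√5)² - 8)*(-105) = ((1 - 64 + 3*√5)² - 8)*(-105) = ((-63 + 3*√5)² - 8)*(-105) = (-8 + (-63 + 3*√5)²)*(-105) = 840 - 105*(-63 + 3*√5)²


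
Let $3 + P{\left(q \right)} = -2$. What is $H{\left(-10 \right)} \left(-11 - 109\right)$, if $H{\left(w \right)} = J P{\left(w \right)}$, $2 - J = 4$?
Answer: $-1200$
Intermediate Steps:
$P{\left(q \right)} = -5$ ($P{\left(q \right)} = -3 - 2 = -5$)
$J = -2$ ($J = 2 - 4 = -2$)
$H{\left(w \right)} = 10$ ($H{\left(w \right)} = \left(-2\right) \left(-5\right) = 10$)
$H{\left(-10 \right)} \left(-11 - 109\right) = 10 \left(-11 - 109\right) = 10 \left(-120\right) = -1200$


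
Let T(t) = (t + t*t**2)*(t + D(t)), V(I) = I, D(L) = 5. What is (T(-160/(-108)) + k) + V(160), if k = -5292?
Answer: -2711052212/531441 ≈ -5101.3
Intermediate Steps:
T(t) = (5 + t)*(t + t**3) (T(t) = (t + t*t**2)*(t + 5) = (t + t**3)*(5 + t) = (5 + t)*(t + t**3))
(T(-160/(-108)) + k) + V(160) = ((-160/(-108))*(5 - 160/(-108) + (-160/(-108))**3 + 5*(-160/(-108))**2) - 5292) + 160 = ((-160*(-1/108))*(5 - 160*(-1/108) + (-160*(-1/108))**3 + 5*(-160*(-1/108))**2) - 5292) + 160 = (40*(5 + 40/27 + (40/27)**3 + 5*(40/27)**2)/27 - 5292) + 160 = (40*(5 + 40/27 + 64000/19683 + 5*(1600/729))/27 - 5292) + 160 = (40*(5 + 40/27 + 64000/19683 + 8000/729)/27 - 5292) + 160 = ((40/27)*(407575/19683) - 5292) + 160 = (16303000/531441 - 5292) + 160 = -2796082772/531441 + 160 = -2711052212/531441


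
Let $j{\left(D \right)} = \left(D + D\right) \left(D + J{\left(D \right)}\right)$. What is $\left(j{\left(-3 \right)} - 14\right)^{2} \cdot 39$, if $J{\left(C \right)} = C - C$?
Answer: $624$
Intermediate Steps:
$J{\left(C \right)} = 0$
$j{\left(D \right)} = 2 D^{2}$ ($j{\left(D \right)} = \left(D + D\right) \left(D + 0\right) = 2 D D = 2 D^{2}$)
$\left(j{\left(-3 \right)} - 14\right)^{2} \cdot 39 = \left(2 \left(-3\right)^{2} - 14\right)^{2} \cdot 39 = \left(2 \cdot 9 - 14\right)^{2} \cdot 39 = \left(18 - 14\right)^{2} \cdot 39 = 4^{2} \cdot 39 = 16 \cdot 39 = 624$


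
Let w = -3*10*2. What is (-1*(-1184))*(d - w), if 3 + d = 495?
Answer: 653568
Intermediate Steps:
d = 492 (d = -3 + 495 = 492)
w = -60 (w = -30*2 = -60)
(-1*(-1184))*(d - w) = (-1*(-1184))*(492 - 1*(-60)) = 1184*(492 + 60) = 1184*552 = 653568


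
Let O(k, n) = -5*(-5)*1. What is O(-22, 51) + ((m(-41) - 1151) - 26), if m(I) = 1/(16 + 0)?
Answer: -18431/16 ≈ -1151.9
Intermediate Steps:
m(I) = 1/16
O(k, n) = 25 (O(k, n) = 25*1 = 25)
O(-22, 51) + ((m(-41) - 1151) - 26) = 25 + ((1/16 - 1151) - 26) = 25 + (-18415/16 - 26) = 25 - 18831/16 = -18431/16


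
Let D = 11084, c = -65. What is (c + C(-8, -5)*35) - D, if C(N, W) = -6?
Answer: -11359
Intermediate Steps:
(c + C(-8, -5)*35) - D = (-65 - 6*35) - 1*11084 = (-65 - 210) - 11084 = -275 - 11084 = -11359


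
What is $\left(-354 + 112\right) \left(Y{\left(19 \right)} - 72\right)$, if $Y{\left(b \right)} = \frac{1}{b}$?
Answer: $\frac{330814}{19} \approx 17411.0$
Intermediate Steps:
$\left(-354 + 112\right) \left(Y{\left(19 \right)} - 72\right) = \left(-354 + 112\right) \left(\frac{1}{19} - 72\right) = - 242 \left(\frac{1}{19} - 72\right) = \left(-242\right) \left(- \frac{1367}{19}\right) = \frac{330814}{19}$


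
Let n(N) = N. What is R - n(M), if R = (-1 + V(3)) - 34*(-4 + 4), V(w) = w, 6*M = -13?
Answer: 25/6 ≈ 4.1667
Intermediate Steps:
M = -13/6 (M = (1/6)*(-13) = -13/6 ≈ -2.1667)
R = 2 (R = (-1 + 3) - 34*(-4 + 4) = 2 - 34*0 = 2 + 0 = 2)
R - n(M) = 2 - 1*(-13/6) = 2 + 13/6 = 25/6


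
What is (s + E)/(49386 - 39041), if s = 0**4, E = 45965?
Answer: 9193/2069 ≈ 4.4432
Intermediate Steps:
s = 0
(s + E)/(49386 - 39041) = (0 + 45965)/(49386 - 39041) = 45965/10345 = 45965*(1/10345) = 9193/2069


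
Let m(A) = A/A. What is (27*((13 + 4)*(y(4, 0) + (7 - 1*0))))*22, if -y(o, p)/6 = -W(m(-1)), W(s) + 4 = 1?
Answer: -111078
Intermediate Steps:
m(A) = 1
W(s) = -3 (W(s) = -4 + 1 = -3)
y(o, p) = -18 (y(o, p) = -(-6)*(-3) = -6*3 = -18)
(27*((13 + 4)*(y(4, 0) + (7 - 1*0))))*22 = (27*((13 + 4)*(-18 + (7 - 1*0))))*22 = (27*(17*(-18 + (7 + 0))))*22 = (27*(17*(-18 + 7)))*22 = (27*(17*(-11)))*22 = (27*(-187))*22 = -5049*22 = -111078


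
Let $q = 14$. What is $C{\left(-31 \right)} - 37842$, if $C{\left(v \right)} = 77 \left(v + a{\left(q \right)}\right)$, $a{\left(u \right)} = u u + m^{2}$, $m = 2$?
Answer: $-24829$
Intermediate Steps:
$a{\left(u \right)} = 4 + u^{2}$ ($a{\left(u \right)} = u u + 2^{2} = u^{2} + 4 = 4 + u^{2}$)
$C{\left(v \right)} = 15400 + 77 v$ ($C{\left(v \right)} = 77 \left(v + \left(4 + 14^{2}\right)\right) = 77 \left(v + \left(4 + 196\right)\right) = 77 \left(v + 200\right) = 77 \left(200 + v\right) = 15400 + 77 v$)
$C{\left(-31 \right)} - 37842 = \left(15400 + 77 \left(-31\right)\right) - 37842 = \left(15400 - 2387\right) - 37842 = 13013 - 37842 = -24829$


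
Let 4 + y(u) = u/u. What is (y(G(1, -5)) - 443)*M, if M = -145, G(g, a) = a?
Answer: 64670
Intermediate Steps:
y(u) = -3 (y(u) = -4 + u/u = -4 + 1 = -3)
(y(G(1, -5)) - 443)*M = (-3 - 443)*(-145) = -446*(-145) = 64670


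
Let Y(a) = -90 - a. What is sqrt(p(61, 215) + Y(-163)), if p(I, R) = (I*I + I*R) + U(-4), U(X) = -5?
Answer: 2*sqrt(4226) ≈ 130.02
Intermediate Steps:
p(I, R) = -5 + I**2 + I*R (p(I, R) = (I*I + I*R) - 5 = (I**2 + I*R) - 5 = -5 + I**2 + I*R)
sqrt(p(61, 215) + Y(-163)) = sqrt((-5 + 61**2 + 61*215) + (-90 - 1*(-163))) = sqrt((-5 + 3721 + 13115) + (-90 + 163)) = sqrt(16831 + 73) = sqrt(16904) = 2*sqrt(4226)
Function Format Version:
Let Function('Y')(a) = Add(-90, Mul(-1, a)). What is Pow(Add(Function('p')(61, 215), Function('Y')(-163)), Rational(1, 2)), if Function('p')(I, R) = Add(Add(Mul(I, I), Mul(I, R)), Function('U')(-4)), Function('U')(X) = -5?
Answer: Mul(2, Pow(4226, Rational(1, 2))) ≈ 130.02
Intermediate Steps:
Function('p')(I, R) = Add(-5, Pow(I, 2), Mul(I, R)) (Function('p')(I, R) = Add(Add(Mul(I, I), Mul(I, R)), -5) = Add(Add(Pow(I, 2), Mul(I, R)), -5) = Add(-5, Pow(I, 2), Mul(I, R)))
Pow(Add(Function('p')(61, 215), Function('Y')(-163)), Rational(1, 2)) = Pow(Add(Add(-5, Pow(61, 2), Mul(61, 215)), Add(-90, Mul(-1, -163))), Rational(1, 2)) = Pow(Add(Add(-5, 3721, 13115), Add(-90, 163)), Rational(1, 2)) = Pow(Add(16831, 73), Rational(1, 2)) = Pow(16904, Rational(1, 2)) = Mul(2, Pow(4226, Rational(1, 2)))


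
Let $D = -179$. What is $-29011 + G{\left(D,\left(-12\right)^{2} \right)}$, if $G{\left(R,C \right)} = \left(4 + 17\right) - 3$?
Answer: $-28993$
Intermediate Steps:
$G{\left(R,C \right)} = 18$ ($G{\left(R,C \right)} = 21 - 3 = 18$)
$-29011 + G{\left(D,\left(-12\right)^{2} \right)} = -29011 + 18 = -28993$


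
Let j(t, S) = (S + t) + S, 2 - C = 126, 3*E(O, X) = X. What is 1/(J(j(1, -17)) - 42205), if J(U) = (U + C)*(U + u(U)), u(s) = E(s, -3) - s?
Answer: -1/42048 ≈ -2.3782e-5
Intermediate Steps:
E(O, X) = X/3
C = -124 (C = 2 - 1*126 = 2 - 126 = -124)
j(t, S) = t + 2*S
u(s) = -1 - s (u(s) = (1/3)*(-3) - s = -1 - s)
J(U) = 124 - U (J(U) = (U - 124)*(U + (-1 - U)) = (-124 + U)*(-1) = 124 - U)
1/(J(j(1, -17)) - 42205) = 1/((124 - (1 + 2*(-17))) - 42205) = 1/((124 - (1 - 34)) - 42205) = 1/((124 - 1*(-33)) - 42205) = 1/((124 + 33) - 42205) = 1/(157 - 42205) = 1/(-42048) = -1/42048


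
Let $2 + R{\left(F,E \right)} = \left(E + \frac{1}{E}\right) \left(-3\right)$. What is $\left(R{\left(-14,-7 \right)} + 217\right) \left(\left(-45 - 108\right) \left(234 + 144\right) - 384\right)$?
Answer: $- \frac{96350790}{7} \approx -1.3764 \cdot 10^{7}$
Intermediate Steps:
$R{\left(F,E \right)} = -2 - 3 E - \frac{3}{E}$ ($R{\left(F,E \right)} = -2 + \left(E + \frac{1}{E}\right) \left(-3\right) = -2 - \left(3 E + \frac{3}{E}\right) = -2 - 3 E - \frac{3}{E}$)
$\left(R{\left(-14,-7 \right)} + 217\right) \left(\left(-45 - 108\right) \left(234 + 144\right) - 384\right) = \left(\left(-2 - -21 - \frac{3}{-7}\right) + 217\right) \left(\left(-45 - 108\right) \left(234 + 144\right) - 384\right) = \left(\left(-2 + 21 - - \frac{3}{7}\right) + 217\right) \left(\left(-153\right) 378 - 384\right) = \left(\left(-2 + 21 + \frac{3}{7}\right) + 217\right) \left(-57834 - 384\right) = \left(\frac{136}{7} + 217\right) \left(-58218\right) = \frac{1655}{7} \left(-58218\right) = - \frac{96350790}{7}$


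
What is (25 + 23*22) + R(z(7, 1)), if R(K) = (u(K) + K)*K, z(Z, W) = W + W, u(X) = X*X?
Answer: 543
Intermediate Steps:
u(X) = X²
z(Z, W) = 2*W
R(K) = K*(K + K²) (R(K) = (K² + K)*K = (K + K²)*K = K*(K + K²))
(25 + 23*22) + R(z(7, 1)) = (25 + 23*22) + (2*1)²*(1 + 2*1) = (25 + 506) + 2²*(1 + 2) = 531 + 4*3 = 531 + 12 = 543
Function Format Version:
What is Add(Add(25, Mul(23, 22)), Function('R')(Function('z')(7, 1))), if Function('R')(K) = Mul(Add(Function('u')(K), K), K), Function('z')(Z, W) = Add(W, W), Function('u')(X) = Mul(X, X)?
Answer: 543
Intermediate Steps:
Function('u')(X) = Pow(X, 2)
Function('z')(Z, W) = Mul(2, W)
Function('R')(K) = Mul(K, Add(K, Pow(K, 2))) (Function('R')(K) = Mul(Add(Pow(K, 2), K), K) = Mul(Add(K, Pow(K, 2)), K) = Mul(K, Add(K, Pow(K, 2))))
Add(Add(25, Mul(23, 22)), Function('R')(Function('z')(7, 1))) = Add(Add(25, Mul(23, 22)), Mul(Pow(Mul(2, 1), 2), Add(1, Mul(2, 1)))) = Add(Add(25, 506), Mul(Pow(2, 2), Add(1, 2))) = Add(531, Mul(4, 3)) = Add(531, 12) = 543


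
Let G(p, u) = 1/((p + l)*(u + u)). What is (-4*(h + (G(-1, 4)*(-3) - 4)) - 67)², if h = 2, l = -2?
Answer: 14161/4 ≈ 3540.3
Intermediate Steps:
G(p, u) = 1/(2*u*(-2 + p)) (G(p, u) = 1/((p - 2)*(u + u)) = 1/((-2 + p)*(2*u)) = 1/(2*u*(-2 + p)))
(-4*(h + (G(-1, 4)*(-3) - 4)) - 67)² = (-4*(2 + (((½)/(4*(-2 - 1)))*(-3) - 4)) - 67)² = (-4*(2 + (((½)*(¼)/(-3))*(-3) - 4)) - 67)² = (-4*(2 + (((½)*(¼)*(-⅓))*(-3) - 4)) - 67)² = (-4*(2 + (-1/24*(-3) - 4)) - 67)² = (-4*(2 + (⅛ - 4)) - 67)² = (-4*(2 - 31/8) - 67)² = (-4*(-15/8) - 67)² = (15/2 - 67)² = (-119/2)² = 14161/4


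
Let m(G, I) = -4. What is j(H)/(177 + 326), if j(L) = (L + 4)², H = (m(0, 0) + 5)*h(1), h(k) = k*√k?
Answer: 25/503 ≈ 0.049702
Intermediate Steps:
h(k) = k^(3/2)
H = 1 (H = (-4 + 5)*1^(3/2) = 1*1 = 1)
j(L) = (4 + L)²
j(H)/(177 + 326) = (4 + 1)²/(177 + 326) = 5²/503 = 25*(1/503) = 25/503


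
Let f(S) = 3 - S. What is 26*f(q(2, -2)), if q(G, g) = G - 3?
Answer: 104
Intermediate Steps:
q(G, g) = -3 + G
26*f(q(2, -2)) = 26*(3 - (-3 + 2)) = 26*(3 - 1*(-1)) = 26*(3 + 1) = 26*4 = 104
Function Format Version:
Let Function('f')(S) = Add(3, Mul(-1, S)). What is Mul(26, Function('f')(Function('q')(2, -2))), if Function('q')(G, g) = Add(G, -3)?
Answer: 104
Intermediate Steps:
Function('q')(G, g) = Add(-3, G)
Mul(26, Function('f')(Function('q')(2, -2))) = Mul(26, Add(3, Mul(-1, Add(-3, 2)))) = Mul(26, Add(3, Mul(-1, -1))) = Mul(26, Add(3, 1)) = Mul(26, 4) = 104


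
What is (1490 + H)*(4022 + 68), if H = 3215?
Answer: 19243450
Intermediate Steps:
(1490 + H)*(4022 + 68) = (1490 + 3215)*(4022 + 68) = 4705*4090 = 19243450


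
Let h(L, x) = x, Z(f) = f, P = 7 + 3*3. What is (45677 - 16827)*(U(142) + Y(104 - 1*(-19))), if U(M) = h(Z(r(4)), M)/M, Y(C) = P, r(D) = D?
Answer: 490450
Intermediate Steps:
P = 16 (P = 7 + 9 = 16)
Y(C) = 16
U(M) = 1 (U(M) = M/M = 1)
(45677 - 16827)*(U(142) + Y(104 - 1*(-19))) = (45677 - 16827)*(1 + 16) = 28850*17 = 490450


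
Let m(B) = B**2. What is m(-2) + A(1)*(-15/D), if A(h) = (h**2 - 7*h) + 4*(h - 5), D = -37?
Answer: -182/37 ≈ -4.9189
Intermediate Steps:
A(h) = -20 + h**2 - 3*h (A(h) = (h**2 - 7*h) + 4*(-5 + h) = (h**2 - 7*h) + (-20 + 4*h) = -20 + h**2 - 3*h)
m(-2) + A(1)*(-15/D) = (-2)**2 + (-20 + 1**2 - 3*1)*(-15/(-37)) = 4 + (-20 + 1 - 3)*(-15*(-1/37)) = 4 - 22*15/37 = 4 - 330/37 = -182/37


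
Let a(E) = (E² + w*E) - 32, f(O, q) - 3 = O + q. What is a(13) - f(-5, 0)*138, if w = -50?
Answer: -237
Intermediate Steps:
f(O, q) = 3 + O + q (f(O, q) = 3 + (O + q) = 3 + O + q)
a(E) = -32 + E² - 50*E (a(E) = (E² - 50*E) - 32 = -32 + E² - 50*E)
a(13) - f(-5, 0)*138 = (-32 + 13² - 50*13) - (3 - 5 + 0)*138 = (-32 + 169 - 650) - (-2)*138 = -513 - 1*(-276) = -513 + 276 = -237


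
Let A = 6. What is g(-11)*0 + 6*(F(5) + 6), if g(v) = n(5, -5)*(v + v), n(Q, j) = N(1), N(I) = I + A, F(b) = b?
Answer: 66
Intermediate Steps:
N(I) = 6 + I (N(I) = I + 6 = 6 + I)
n(Q, j) = 7 (n(Q, j) = 6 + 1 = 7)
g(v) = 14*v (g(v) = 7*(v + v) = 7*(2*v) = 14*v)
g(-11)*0 + 6*(F(5) + 6) = (14*(-11))*0 + 6*(5 + 6) = -154*0 + 6*11 = 0 + 66 = 66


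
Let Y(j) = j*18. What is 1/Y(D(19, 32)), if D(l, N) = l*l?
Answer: 1/6498 ≈ 0.00015389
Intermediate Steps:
D(l, N) = l²
Y(j) = 18*j
1/Y(D(19, 32)) = 1/(18*19²) = 1/(18*361) = 1/6498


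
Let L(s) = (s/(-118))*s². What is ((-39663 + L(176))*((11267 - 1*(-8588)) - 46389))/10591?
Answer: 19203053810/89267 ≈ 2.1512e+5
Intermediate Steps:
L(s) = -s³/118 (L(s) = (s*(-1/118))*s² = (-s/118)*s² = -s³/118)
((-39663 + L(176))*((11267 - 1*(-8588)) - 46389))/10591 = ((-39663 - 1/118*176³)*((11267 - 1*(-8588)) - 46389))/10591 = ((-39663 - 1/118*5451776)*((11267 + 8588) - 46389))*(1/10591) = ((-39663 - 2725888/59)*(19855 - 46389))*(1/10591) = -5066005/59*(-26534)*(1/10591) = (134421376670/59)*(1/10591) = 19203053810/89267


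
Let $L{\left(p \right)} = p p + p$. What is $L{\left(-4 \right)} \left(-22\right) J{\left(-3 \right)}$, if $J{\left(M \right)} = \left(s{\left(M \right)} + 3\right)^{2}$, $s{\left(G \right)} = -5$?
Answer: $-1056$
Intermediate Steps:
$L{\left(p \right)} = p + p^{2}$ ($L{\left(p \right)} = p^{2} + p = p + p^{2}$)
$J{\left(M \right)} = 4$ ($J{\left(M \right)} = \left(-5 + 3\right)^{2} = \left(-2\right)^{2} = 4$)
$L{\left(-4 \right)} \left(-22\right) J{\left(-3 \right)} = - 4 \left(1 - 4\right) \left(-22\right) 4 = \left(-4\right) \left(-3\right) \left(-22\right) 4 = 12 \left(-22\right) 4 = \left(-264\right) 4 = -1056$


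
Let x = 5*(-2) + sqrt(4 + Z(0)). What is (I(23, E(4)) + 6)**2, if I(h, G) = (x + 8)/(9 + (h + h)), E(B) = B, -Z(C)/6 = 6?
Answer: 107552/3025 + 2624*I*sqrt(2)/3025 ≈ 35.554 + 1.2267*I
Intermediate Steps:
Z(C) = -36 (Z(C) = -6*6 = -36)
x = -10 + 4*I*sqrt(2) (x = 5*(-2) + sqrt(4 - 36) = -10 + sqrt(-32) = -10 + 4*I*sqrt(2) ≈ -10.0 + 5.6569*I)
I(h, G) = (-2 + 4*I*sqrt(2))/(9 + 2*h) (I(h, G) = ((-10 + 4*I*sqrt(2)) + 8)/(9 + (h + h)) = (-2 + 4*I*sqrt(2))/(9 + 2*h))
(I(23, E(4)) + 6)**2 = (2*(-1 + 2*I*sqrt(2))/(9 + 2*23) + 6)**2 = (2*(-1 + 2*I*sqrt(2))/(9 + 46) + 6)**2 = (2*(-1 + 2*I*sqrt(2))/55 + 6)**2 = (2*(1/55)*(-1 + 2*I*sqrt(2)) + 6)**2 = ((-2/55 + 4*I*sqrt(2)/55) + 6)**2 = (328/55 + 4*I*sqrt(2)/55)**2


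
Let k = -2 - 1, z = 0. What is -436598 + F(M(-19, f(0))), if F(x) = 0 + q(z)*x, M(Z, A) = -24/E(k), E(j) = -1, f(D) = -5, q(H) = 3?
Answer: -436526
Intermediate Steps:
k = -3
M(Z, A) = 24 (M(Z, A) = -24/(-1) = -24*(-1) = 24)
F(x) = 3*x (F(x) = 0 + 3*x = 3*x)
-436598 + F(M(-19, f(0))) = -436598 + 3*24 = -436598 + 72 = -436526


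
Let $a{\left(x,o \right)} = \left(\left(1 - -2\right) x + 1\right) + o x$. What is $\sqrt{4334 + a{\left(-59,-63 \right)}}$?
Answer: $15 \sqrt{35} \approx 88.741$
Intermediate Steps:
$a{\left(x,o \right)} = 1 + 3 x + o x$ ($a{\left(x,o \right)} = \left(\left(1 + 2\right) x + 1\right) + o x = \left(3 x + 1\right) + o x = \left(1 + 3 x\right) + o x = 1 + 3 x + o x$)
$\sqrt{4334 + a{\left(-59,-63 \right)}} = \sqrt{4334 + \left(1 + 3 \left(-59\right) - -3717\right)} = \sqrt{4334 + \left(1 - 177 + 3717\right)} = \sqrt{4334 + 3541} = \sqrt{7875} = 15 \sqrt{35}$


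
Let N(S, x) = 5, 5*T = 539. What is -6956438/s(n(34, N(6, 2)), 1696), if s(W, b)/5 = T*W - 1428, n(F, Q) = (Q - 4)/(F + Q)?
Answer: 271301082/277921 ≈ 976.18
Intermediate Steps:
T = 539/5 (T = (⅕)*539 = 539/5 ≈ 107.80)
n(F, Q) = (-4 + Q)/(F + Q)
s(W, b) = -7140 + 539*W (s(W, b) = 5*(539*W/5 - 1428) = 5*(-1428 + 539*W/5) = -7140 + 539*W)
-6956438/s(n(34, N(6, 2)), 1696) = -6956438/(-7140 + 539*((-4 + 5)/(34 + 5))) = -6956438/(-7140 + 539*(1/39)) = -6956438/(-7140 + 539/39) = -6956438/(-277921/39) = -6956438*(-39/277921) = 271301082/277921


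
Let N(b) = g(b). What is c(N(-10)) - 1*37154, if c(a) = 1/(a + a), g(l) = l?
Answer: -743081/20 ≈ -37154.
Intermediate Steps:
N(b) = b
c(a) = 1/(2*a)
c(N(-10)) - 1*37154 = (1/2)/(-10) - 1*37154 = (1/2)*(-1/10) - 37154 = -1/20 - 37154 = -743081/20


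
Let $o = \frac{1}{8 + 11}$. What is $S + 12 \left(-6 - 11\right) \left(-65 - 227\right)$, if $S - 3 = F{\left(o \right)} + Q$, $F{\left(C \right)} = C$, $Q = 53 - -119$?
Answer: $\frac{1135118}{19} \approx 59743.0$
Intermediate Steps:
$o = \frac{1}{19} \approx 0.052632$
$Q = 172$ ($Q = 53 + 119 = 172$)
$S = \frac{3326}{19}$ ($S = 3 + \left(\frac{1}{19} + 172\right) = 3 + \frac{3269}{19} = \frac{3326}{19} \approx 175.05$)
$S + 12 \left(-6 - 11\right) \left(-65 - 227\right) = \frac{3326}{19} + 12 \left(-6 - 11\right) \left(-65 - 227\right) = \frac{3326}{19} + 12 \left(-17\right) \left(-65 - 227\right) = \frac{3326}{19} - -59568 = \frac{3326}{19} + 59568 = \frac{1135118}{19}$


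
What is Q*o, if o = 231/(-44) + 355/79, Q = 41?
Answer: -9799/316 ≈ -31.009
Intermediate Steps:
o = -239/316 (o = 231*(-1/44) + 355*(1/79) = -21/4 + 355/79 = -239/316 ≈ -0.75633)
Q*o = 41*(-239/316) = -9799/316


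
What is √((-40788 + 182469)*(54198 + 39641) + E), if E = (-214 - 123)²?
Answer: 8*√207739327 ≈ 1.1531e+5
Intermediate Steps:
E = 113569 (E = (-337)² = 113569)
√((-40788 + 182469)*(54198 + 39641) + E) = √((-40788 + 182469)*(54198 + 39641) + 113569) = √(141681*93839 + 113569) = √(13295203359 + 113569) = √13295316928 = 8*√207739327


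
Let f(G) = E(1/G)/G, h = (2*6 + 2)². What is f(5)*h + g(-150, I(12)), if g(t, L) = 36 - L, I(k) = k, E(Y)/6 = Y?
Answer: 1776/25 ≈ 71.040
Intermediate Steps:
E(Y) = 6*Y
h = 196 (h = (12 + 2)² = 14² = 196)
f(G) = 6/G² (f(G) = (6*(1/G))/G = (6/G)/G = 6/G²)
f(5)*h + g(-150, I(12)) = (6/5²)*196 + (36 - 1*12) = (6*(1/25))*196 + (36 - 12) = (6/25)*196 + 24 = 1176/25 + 24 = 1776/25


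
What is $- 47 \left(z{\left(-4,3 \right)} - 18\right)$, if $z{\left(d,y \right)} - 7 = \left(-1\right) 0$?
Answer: $517$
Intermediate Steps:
$z{\left(d,y \right)} = 7$ ($z{\left(d,y \right)} = 7 - 0 = 7 + 0 = 7$)
$- 47 \left(z{\left(-4,3 \right)} - 18\right) = - 47 \left(7 - 18\right) = \left(-47\right) \left(-11\right) = 517$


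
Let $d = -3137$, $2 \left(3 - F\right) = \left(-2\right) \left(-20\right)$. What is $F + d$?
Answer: $-3154$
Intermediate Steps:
$F = -17$ ($F = 3 - \frac{\left(-2\right) \left(-20\right)}{2} = 3 - 20 = -17$)
$F + d = -17 - 3137 = -3154$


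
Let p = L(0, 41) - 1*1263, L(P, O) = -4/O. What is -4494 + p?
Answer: -236041/41 ≈ -5757.1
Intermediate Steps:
p = -51787/41 (p = -4/41 - 1*1263 = -4*1/41 - 1263 = -4/41 - 1263 = -51787/41 ≈ -1263.1)
-4494 + p = -4494 - 51787/41 = -236041/41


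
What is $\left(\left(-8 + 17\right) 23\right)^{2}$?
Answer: $42849$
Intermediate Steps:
$\left(\left(-8 + 17\right) 23\right)^{2} = \left(9 \cdot 23\right)^{2} = 207^{2} = 42849$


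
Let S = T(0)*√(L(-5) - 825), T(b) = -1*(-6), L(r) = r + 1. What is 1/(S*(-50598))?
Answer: I*√829/251674452 ≈ 1.144e-7*I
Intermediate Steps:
L(r) = 1 + r
T(b) = 6
S = 6*I*√829 (S = 6*√((1 - 5) - 825) = 6*√(-4 - 825) = 6*√(-829) = 6*(I*√829) = 6*I*√829 ≈ 172.75*I)
1/(S*(-50598)) = 1/((6*I*√829)*(-50598)) = -I*√829/4974*(-1/50598) = I*√829/251674452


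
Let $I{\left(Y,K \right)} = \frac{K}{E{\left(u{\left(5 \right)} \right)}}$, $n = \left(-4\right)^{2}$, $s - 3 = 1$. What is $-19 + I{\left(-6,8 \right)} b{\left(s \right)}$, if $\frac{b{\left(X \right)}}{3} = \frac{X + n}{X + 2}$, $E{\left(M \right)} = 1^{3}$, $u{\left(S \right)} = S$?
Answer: $61$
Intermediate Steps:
$s = 4$ ($s = 3 + 1 = 4$)
$n = 16$
$E{\left(M \right)} = 1$
$b{\left(X \right)} = \frac{3 \left(16 + X\right)}{2 + X}$ ($b{\left(X \right)} = 3 \frac{X + 16}{X + 2} = 3 \frac{16 + X}{2 + X} = \frac{3 \left(16 + X\right)}{2 + X}$)
$I{\left(Y,K \right)} = K$ ($I{\left(Y,K \right)} = \frac{K}{1} = K 1 = K$)
$-19 + I{\left(-6,8 \right)} b{\left(s \right)} = -19 + 8 \frac{3 \left(16 + 4\right)}{2 + 4} = -19 + 8 \cdot 3 \cdot \frac{1}{6} \cdot 20 = -19 + 8 \cdot 10 = -19 + 80 = 61$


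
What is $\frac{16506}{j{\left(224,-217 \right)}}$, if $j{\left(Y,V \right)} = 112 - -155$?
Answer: $\frac{5502}{89} \approx 61.82$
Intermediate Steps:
$j{\left(Y,V \right)} = 267$ ($j{\left(Y,V \right)} = 112 + 155 = 267$)
$\frac{16506}{j{\left(224,-217 \right)}} = \frac{16506}{267} = 16506 \cdot \frac{1}{267} = \frac{5502}{89}$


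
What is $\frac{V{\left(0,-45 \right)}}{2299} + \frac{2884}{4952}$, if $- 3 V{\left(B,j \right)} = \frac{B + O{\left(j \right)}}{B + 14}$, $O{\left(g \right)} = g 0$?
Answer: $\frac{721}{1238} \approx 0.58239$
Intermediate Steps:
$O{\left(g \right)} = 0$
$V{\left(B,j \right)} = - \frac{B}{3 \left(14 + B\right)}$ ($V{\left(B,j \right)} = - \frac{\left(B + 0\right) \frac{1}{B + 14}}{3} = - \frac{B \frac{1}{14 + B}}{3} = - \frac{B}{3 \left(14 + B\right)}$)
$\frac{V{\left(0,-45 \right)}}{2299} + \frac{2884}{4952} = \frac{\left(-1\right) 0 \frac{1}{42 + 3 \cdot 0}}{2299} + \frac{2884}{4952} = \left(-1\right) 0 \frac{1}{42 + 0} \cdot \frac{1}{2299} + 2884 \cdot \frac{1}{4952} = \left(-1\right) 0 \cdot \frac{1}{42} \cdot \frac{1}{2299} + \frac{721}{1238} = 0 \cdot \frac{1}{2299} + \frac{721}{1238} = 0 + \frac{721}{1238} = \frac{721}{1238}$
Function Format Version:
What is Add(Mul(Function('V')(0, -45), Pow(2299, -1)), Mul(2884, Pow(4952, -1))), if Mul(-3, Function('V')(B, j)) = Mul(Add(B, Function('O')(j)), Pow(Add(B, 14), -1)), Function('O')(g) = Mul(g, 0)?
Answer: Rational(721, 1238) ≈ 0.58239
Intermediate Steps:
Function('O')(g) = 0
Function('V')(B, j) = Mul(Rational(-1, 3), B, Pow(Add(14, B), -1)) (Function('V')(B, j) = Mul(Rational(-1, 3), Mul(Add(B, 0), Pow(Add(B, 14), -1))) = Mul(Rational(-1, 3), Mul(B, Pow(Add(14, B), -1))) = Mul(Rational(-1, 3), B, Pow(Add(14, B), -1)))
Add(Mul(Function('V')(0, -45), Pow(2299, -1)), Mul(2884, Pow(4952, -1))) = Add(Mul(Mul(-1, 0, Pow(Add(42, Mul(3, 0)), -1)), Pow(2299, -1)), Mul(2884, Pow(4952, -1))) = Add(Mul(Mul(-1, 0, Pow(Add(42, 0), -1)), Rational(1, 2299)), Mul(2884, Rational(1, 4952))) = Add(Mul(Mul(-1, 0, Pow(42, -1)), Rational(1, 2299)), Rational(721, 1238)) = Add(Mul(Mul(-1, 0, Rational(1, 42)), Rational(1, 2299)), Rational(721, 1238)) = Add(Mul(0, Rational(1, 2299)), Rational(721, 1238)) = Add(0, Rational(721, 1238)) = Rational(721, 1238)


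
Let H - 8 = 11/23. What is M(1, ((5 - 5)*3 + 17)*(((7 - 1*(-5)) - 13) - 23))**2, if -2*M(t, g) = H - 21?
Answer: 20736/529 ≈ 39.198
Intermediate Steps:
H = 195/23 (H = 8 + 11/23 = 195/23 ≈ 8.4783)
M(t, g) = 144/23 (M(t, g) = -(195/23 - 21)/2 = -1/2*(-288/23) = 144/23)
M(1, ((5 - 5)*3 + 17)*(((7 - 1*(-5)) - 13) - 23))**2 = (144/23)**2 = 20736/529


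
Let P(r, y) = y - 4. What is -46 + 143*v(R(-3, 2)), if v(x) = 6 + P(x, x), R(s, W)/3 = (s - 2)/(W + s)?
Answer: 2385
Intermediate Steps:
P(r, y) = -4 + y
R(s, W) = 3*(-2 + s)/(W + s) (R(s, W) = 3*((s - 2)/(W + s)) = 3*((-2 + s)/(W + s)) = 3*(-2 + s)/(W + s))
v(x) = 2 + x (v(x) = 6 + (-4 + x) = 2 + x)
-46 + 143*v(R(-3, 2)) = -46 + 143*(2 + 3*(-2 - 3)/(2 - 3)) = -46 + 143*(2 + 3*(-5)/(-1)) = -46 + 143*(2 + 3*(-1)*(-5)) = -46 + 143*(2 + 15) = -46 + 143*17 = -46 + 2431 = 2385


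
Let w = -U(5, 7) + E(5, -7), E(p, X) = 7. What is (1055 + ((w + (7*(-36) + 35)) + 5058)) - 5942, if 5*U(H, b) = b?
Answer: -202/5 ≈ -40.400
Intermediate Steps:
U(H, b) = b/5
w = 28/5 (w = -7/5 + 7 = 28/5 ≈ 5.6000)
(1055 + ((w + (7*(-36) + 35)) + 5058)) - 5942 = (1055 + ((28/5 + (7*(-36) + 35)) + 5058)) - 5942 = (1055 + ((28/5 + (-252 + 35)) + 5058)) - 5942 = (1055 + ((28/5 - 217) + 5058)) - 5942 = (1055 + (-1057/5 + 5058)) - 5942 = (1055 + 24233/5) - 5942 = 29508/5 - 5942 = -202/5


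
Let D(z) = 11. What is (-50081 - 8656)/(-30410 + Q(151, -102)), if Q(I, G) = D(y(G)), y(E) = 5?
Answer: 19579/10133 ≈ 1.9322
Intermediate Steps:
Q(I, G) = 11
(-50081 - 8656)/(-30410 + Q(151, -102)) = (-50081 - 8656)/(-30410 + 11) = -58737/(-30399) = -58737*(-1/30399) = 19579/10133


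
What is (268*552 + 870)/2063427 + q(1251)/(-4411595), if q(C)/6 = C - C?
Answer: 49602/687809 ≈ 0.072116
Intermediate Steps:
q(C) = 0 (q(C) = 6*(C - C) = 6*0 = 0)
(268*552 + 870)/2063427 + q(1251)/(-4411595) = (268*552 + 870)/2063427 + 0/(-4411595) = (147936 + 870)*(1/2063427) + 0*(-1/4411595) = 148806*(1/2063427) + 0 = 49602/687809 + 0 = 49602/687809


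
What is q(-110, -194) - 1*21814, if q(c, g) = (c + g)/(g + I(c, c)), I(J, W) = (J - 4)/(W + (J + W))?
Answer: -232324194/10651 ≈ -21812.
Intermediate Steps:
I(J, W) = (-4 + J)/(J + 2*W)
q(c, g) = (c + g)/(g + (-4 + c)/(3*c)) (q(c, g) = (c + g)/(g + (-4 + c)/(c + 2*c)) = (c + g)/(g + (-4 + c)/((3*c))) = (c + g)/(g + (1/(3*c))*(-4 + c)) = (c + g)/(g + (-4 + c)/(3*c)))
q(-110, -194) - 1*21814 = 3*(-110)*(-110 - 194)/(-4 - 110 + 3*(-110)*(-194)) - 1*21814 = 3*(-110)*(-304)/(-4 - 110 + 64020) - 21814 = 3*(-110)*(-304)/63906 - 21814 = 3*(-110)*(1/63906)*(-304) - 21814 = 16720/10651 - 21814 = -232324194/10651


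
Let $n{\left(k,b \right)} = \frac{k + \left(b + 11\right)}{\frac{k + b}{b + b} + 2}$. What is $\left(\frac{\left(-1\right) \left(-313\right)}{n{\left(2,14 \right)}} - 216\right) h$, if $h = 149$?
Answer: $- \frac{582590}{21} \approx -27742.0$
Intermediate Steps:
$n{\left(k,b \right)} = \frac{11 + b + k}{2 + \frac{b + k}{2 b}}$ ($n{\left(k,b \right)} = \frac{k + \left(11 + b\right)}{\frac{b + k}{2 b} + 2} = \frac{11 + b + k}{\left(b + k\right) \frac{1}{2 b} + 2} = \frac{11 + b + k}{\frac{b + k}{2 b} + 2} = \frac{11 + b + k}{2 + \frac{b + k}{2 b}}$)
$\left(\frac{\left(-1\right) \left(-313\right)}{n{\left(2,14 \right)}} - 216\right) h = \left(\frac{\left(-1\right) \left(-313\right)}{2 \cdot 14 \frac{1}{2 + 5 \cdot 14} \left(11 + 14 + 2\right)} - 216\right) 149 = \left(\frac{313}{2 \cdot 14 \frac{1}{2 + 70} \cdot 27} - 216\right) 149 = \left(\frac{313}{2 \cdot 14 \cdot \frac{1}{72} \cdot 27} - 216\right) 149 = \left(\frac{313}{\frac{21}{2}} - 216\right) 149 = \left(313 \cdot \frac{2}{21} - 216\right) 149 = \left(\frac{626}{21} - 216\right) 149 = \left(- \frac{3910}{21}\right) 149 = - \frac{582590}{21}$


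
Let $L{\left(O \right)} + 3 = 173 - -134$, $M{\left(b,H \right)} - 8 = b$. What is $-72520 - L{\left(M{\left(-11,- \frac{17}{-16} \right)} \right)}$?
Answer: $-72824$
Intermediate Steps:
$M{\left(b,H \right)} = 8 + b$
$L{\left(O \right)} = 304$ ($L{\left(O \right)} = -3 + \left(173 - -134\right) = -3 + \left(173 + 134\right) = -3 + 307 = 304$)
$-72520 - L{\left(M{\left(-11,- \frac{17}{-16} \right)} \right)} = -72520 - 304 = -72824$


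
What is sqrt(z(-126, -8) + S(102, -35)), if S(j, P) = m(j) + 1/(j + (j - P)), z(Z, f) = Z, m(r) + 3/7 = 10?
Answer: 3*I*sqrt(36207066)/1673 ≈ 10.79*I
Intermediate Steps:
m(r) = 67/7 (m(r) = -3/7 + 10 = 67/7)
S(j, P) = 67/7 + 1/(-P + 2*j) (S(j, P) = 67/7 + 1/(j + (j - P)) = 67/7 + 1/(-P + 2*j))
sqrt(z(-126, -8) + S(102, -35)) = sqrt(-126 + (-7 - 134*102 + 67*(-35))/(7*(-35 - 2*102))) = sqrt(-126 + (-7 - 13668 - 2345)/(7*(-35 - 204))) = sqrt(-126 + (1/7)*(-16020)/(-239)) = sqrt(-126 + (1/7)*(-1/239)*(-16020)) = sqrt(-126 + 16020/1673) = sqrt(-194778/1673) = 3*I*sqrt(36207066)/1673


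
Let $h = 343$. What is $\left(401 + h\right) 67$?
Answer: $49848$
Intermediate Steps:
$\left(401 + h\right) 67 = \left(401 + 343\right) 67 = 744 \cdot 67 = 49848$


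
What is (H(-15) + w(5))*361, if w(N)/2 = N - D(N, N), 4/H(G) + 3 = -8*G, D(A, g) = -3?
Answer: 677236/117 ≈ 5788.3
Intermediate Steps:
H(G) = 4/(-3 - 8*G)
w(N) = 6 + 2*N (w(N) = 2*(N - 1*(-3)) = 2*(N + 3) = 2*(3 + N) = 6 + 2*N)
(H(-15) + w(5))*361 = (-4/(3 + 8*(-15)) + (6 + 2*5))*361 = (-4/(3 - 120) + (6 + 10))*361 = (-4/(-117) + 16)*361 = (-4*(-1/117) + 16)*361 = (4/117 + 16)*361 = (1876/117)*361 = 677236/117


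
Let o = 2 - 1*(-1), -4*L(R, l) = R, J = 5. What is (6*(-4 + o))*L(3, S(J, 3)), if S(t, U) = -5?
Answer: 9/2 ≈ 4.5000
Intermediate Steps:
L(R, l) = -R/4
o = 3 (o = 2 + 1 = 3)
(6*(-4 + o))*L(3, S(J, 3)) = (6*(-4 + 3))*(-¼*3) = (6*(-1))*(-¾) = -6*(-¾) = 9/2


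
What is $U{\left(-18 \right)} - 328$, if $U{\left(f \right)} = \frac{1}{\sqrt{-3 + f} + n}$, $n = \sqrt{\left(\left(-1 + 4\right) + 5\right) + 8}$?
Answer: $\frac{- 328 \sqrt{21} + 1311 i}{\sqrt{21} - 4 i} \approx -327.89 - 0.12385 i$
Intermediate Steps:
$n = 4$ ($n = \sqrt{\left(3 + 5\right) + 8} = \sqrt{8 + 8} = \sqrt{16} = 4$)
$U{\left(f \right)} = \frac{1}{4 + \sqrt{-3 + f}}$ ($U{\left(f \right)} = \frac{1}{\sqrt{-3 + f} + 4} = \frac{1}{4 + \sqrt{-3 + f}}$)
$U{\left(-18 \right)} - 328 = \frac{1}{4 + \sqrt{-3 - 18}} - 328 = \frac{1}{4 + \sqrt{-21}} - 328 = \frac{1}{4 + i \sqrt{21}} - 328 = -328 + \frac{1}{4 + i \sqrt{21}}$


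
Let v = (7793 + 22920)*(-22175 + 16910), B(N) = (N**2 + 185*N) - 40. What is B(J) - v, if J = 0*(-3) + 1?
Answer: 161704091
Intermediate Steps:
J = 1 (J = 0 + 1 = 1)
B(N) = -40 + N**2 + 185*N
v = -161703945 (v = 30713*(-5265) = -161703945)
B(J) - v = (-40 + 1**2 + 185*1) - 1*(-161703945) = (-40 + 1 + 185) + 161703945 = 146 + 161703945 = 161704091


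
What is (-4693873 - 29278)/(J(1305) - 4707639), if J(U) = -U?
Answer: 4723151/4708944 ≈ 1.0030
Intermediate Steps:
(-4693873 - 29278)/(J(1305) - 4707639) = (-4693873 - 29278)/(-1*1305 - 4707639) = -4723151/(-1305 - 4707639) = -4723151/(-4708944) = -4723151*(-1/4708944) = 4723151/4708944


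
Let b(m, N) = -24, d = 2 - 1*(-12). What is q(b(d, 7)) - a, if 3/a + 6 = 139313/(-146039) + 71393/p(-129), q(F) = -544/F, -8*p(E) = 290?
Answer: 948706675753/41851903623 ≈ 22.668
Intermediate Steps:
p(E) = -145/4 (p(E) = -⅛*290 = -145/4)
d = 14 (d = 2 + 12 = 14)
a = -21175655/13950634541 (a = 3/(-6 + (139313/(-146039) + 71393/(-145/4))) = 3/(-6 + (139313*(-1/146039) + 71393*(-4/145))) = 3/(-6 + (-139313/146039 - 285572/145)) = 3/(-6 - 41724849693/21175655) = 3/(-41851903623/21175655) = 3*(-21175655/41851903623) = -21175655/13950634541 ≈ -0.0015179)
q(b(d, 7)) - a = -544/(-24) - 1*(-21175655/13950634541) = -544*(-1/24) + 21175655/13950634541 = 68/3 + 21175655/13950634541 = 948706675753/41851903623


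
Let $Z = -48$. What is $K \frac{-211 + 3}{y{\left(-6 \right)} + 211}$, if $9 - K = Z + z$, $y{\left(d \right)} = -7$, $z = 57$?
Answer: $0$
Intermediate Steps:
$K = 0$ ($K = 9 - \left(-48 + 57\right) = 9 - 9 = 0$)
$K \frac{-211 + 3}{y{\left(-6 \right)} + 211} = 0 \frac{-211 + 3}{-7 + 211} = 0 \left(- \frac{208}{204}\right) = 0 \left(\left(-208\right) \frac{1}{204}\right) = 0 \left(- \frac{52}{51}\right) = 0$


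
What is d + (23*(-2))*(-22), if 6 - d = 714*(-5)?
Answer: 4588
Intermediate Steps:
d = 3576 (d = 6 - 714*(-5) = 6 - 1*(-3570) = 6 + 3570 = 3576)
d + (23*(-2))*(-22) = 3576 + (23*(-2))*(-22) = 3576 - 46*(-22) = 3576 + 1012 = 4588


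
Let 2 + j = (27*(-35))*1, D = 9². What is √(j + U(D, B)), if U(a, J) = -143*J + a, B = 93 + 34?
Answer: I*√19027 ≈ 137.94*I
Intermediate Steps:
D = 81
B = 127
U(a, J) = a - 143*J
j = -947 (j = -2 + (27*(-35))*1 = -2 - 945*1 = -2 - 945 = -947)
√(j + U(D, B)) = √(-947 + (81 - 143*127)) = √(-947 + (81 - 18161)) = √(-947 - 18080) = √(-19027) = I*√19027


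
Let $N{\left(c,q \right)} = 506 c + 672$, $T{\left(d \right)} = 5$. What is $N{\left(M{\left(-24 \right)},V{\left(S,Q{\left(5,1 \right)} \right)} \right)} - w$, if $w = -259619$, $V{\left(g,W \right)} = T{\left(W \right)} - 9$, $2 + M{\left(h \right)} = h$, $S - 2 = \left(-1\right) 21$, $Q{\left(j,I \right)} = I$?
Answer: $247135$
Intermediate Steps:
$S = -19$ ($S = 2 - 21 = -19$)
$M{\left(h \right)} = -2 + h$
$V{\left(g,W \right)} = -4$ ($V{\left(g,W \right)} = 5 - 9 = -4$)
$N{\left(c,q \right)} = 672 + 506 c$
$N{\left(M{\left(-24 \right)},V{\left(S,Q{\left(5,1 \right)} \right)} \right)} - w = \left(672 + 506 \left(-2 - 24\right)\right) - -259619 = \left(672 + 506 \left(-26\right)\right) + 259619 = \left(672 - 13156\right) + 259619 = -12484 + 259619 = 247135$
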